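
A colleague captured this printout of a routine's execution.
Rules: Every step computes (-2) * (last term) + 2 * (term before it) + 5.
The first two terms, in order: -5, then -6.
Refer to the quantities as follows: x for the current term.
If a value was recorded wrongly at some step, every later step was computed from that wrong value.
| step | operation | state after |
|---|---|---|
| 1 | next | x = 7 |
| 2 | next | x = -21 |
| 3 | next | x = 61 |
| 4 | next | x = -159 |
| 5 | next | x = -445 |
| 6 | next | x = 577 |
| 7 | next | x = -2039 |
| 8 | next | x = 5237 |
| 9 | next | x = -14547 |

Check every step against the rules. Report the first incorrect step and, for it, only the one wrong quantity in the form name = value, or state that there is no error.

step 5, x = 445

Recomputing the run from the initial state:
step 1: x = 7
step 2: x = -21
step 3: x = 61
step 4: x = -159
step 5: x = 445
step 6: x = -1203
step 7: x = 3301
step 8: x = -9003
step 9: x = 24613
The first disagreement with the printout is at step 5, where the value should be x = 445.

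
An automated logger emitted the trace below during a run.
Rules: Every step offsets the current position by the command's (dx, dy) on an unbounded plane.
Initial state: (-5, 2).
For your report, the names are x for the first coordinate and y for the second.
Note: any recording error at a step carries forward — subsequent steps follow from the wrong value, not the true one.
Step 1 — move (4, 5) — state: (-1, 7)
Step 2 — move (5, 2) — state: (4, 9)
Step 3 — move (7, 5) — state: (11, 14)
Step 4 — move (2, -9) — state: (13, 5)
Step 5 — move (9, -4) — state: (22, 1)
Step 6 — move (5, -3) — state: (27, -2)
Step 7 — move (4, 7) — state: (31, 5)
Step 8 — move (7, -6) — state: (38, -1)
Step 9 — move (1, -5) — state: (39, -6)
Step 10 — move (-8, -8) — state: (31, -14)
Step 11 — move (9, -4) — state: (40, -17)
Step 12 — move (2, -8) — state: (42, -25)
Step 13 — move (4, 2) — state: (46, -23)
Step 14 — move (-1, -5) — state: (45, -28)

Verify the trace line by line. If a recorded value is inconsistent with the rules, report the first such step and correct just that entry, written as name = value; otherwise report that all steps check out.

step 11, y = -18

Step 1: x = -5 + (4) = -1, y = 2 + (5) = 7 — consistent with the trace.
Step 2: x = -1 + (5) = 4, y = 7 + (2) = 9 — same as recorded.
Step 3: x = 4 + (7) = 11, y = 9 + (5) = 14 — exactly as logged.
Step 4: x = 11 + (2) = 13, y = 14 + (-9) = 5 — verified.
Step 5: x = 13 + (9) = 22, y = 5 + (-4) = 1 — no discrepancy.
Step 6: x = 22 + (5) = 27, y = 1 + (-3) = -2 — matches.
Step 7: x = 27 + (4) = 31, y = -2 + (7) = 5 — verified.
Step 8: x = 31 + (7) = 38, y = 5 + (-6) = -1 — matches.
Step 9: x = 38 + (1) = 39, y = -1 + (-5) = -6 — checks out.
Step 10: x = 39 + (-8) = 31, y = -6 + (-8) = -14 — no discrepancy.
Step 11: x = 31 + (9) = 40, y = -14 + (-4) = -18 — the trace disagrees here.
Step 11 is the first one off; corrected, y = -18.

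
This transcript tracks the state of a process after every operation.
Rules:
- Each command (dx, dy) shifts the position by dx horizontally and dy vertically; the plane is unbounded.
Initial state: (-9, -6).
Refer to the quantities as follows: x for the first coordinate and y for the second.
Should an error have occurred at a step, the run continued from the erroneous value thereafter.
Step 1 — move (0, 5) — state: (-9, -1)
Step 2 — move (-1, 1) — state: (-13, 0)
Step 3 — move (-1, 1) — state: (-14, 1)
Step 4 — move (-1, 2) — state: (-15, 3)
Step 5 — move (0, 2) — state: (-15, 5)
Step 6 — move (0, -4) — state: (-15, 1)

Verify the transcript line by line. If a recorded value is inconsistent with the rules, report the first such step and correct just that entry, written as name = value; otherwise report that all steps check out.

step 2, x = -10

Recomputing the run from the initial state:
step 1: x = -9, y = -1
step 2: x = -10, y = 0
step 3: x = -11, y = 1
step 4: x = -12, y = 3
step 5: x = -12, y = 5
step 6: x = -12, y = 1
The first disagreement with the transcript is at step 2, where the value should be x = -10.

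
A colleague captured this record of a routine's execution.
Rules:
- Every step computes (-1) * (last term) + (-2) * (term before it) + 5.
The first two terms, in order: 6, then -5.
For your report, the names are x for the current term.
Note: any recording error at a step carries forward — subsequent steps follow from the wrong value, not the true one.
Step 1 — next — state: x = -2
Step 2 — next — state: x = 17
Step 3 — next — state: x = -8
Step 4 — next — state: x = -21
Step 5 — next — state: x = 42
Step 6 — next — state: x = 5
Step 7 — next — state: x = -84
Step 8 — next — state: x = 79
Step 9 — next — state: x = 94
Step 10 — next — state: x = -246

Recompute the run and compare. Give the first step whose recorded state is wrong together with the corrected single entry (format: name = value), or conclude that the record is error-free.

step 10, x = -247

Recomputing the run from the initial state:
step 1: x = -2
step 2: x = 17
step 3: x = -8
step 4: x = -21
step 5: x = 42
step 6: x = 5
step 7: x = -84
step 8: x = 79
step 9: x = 94
step 10: x = -247
The first disagreement with the record is at step 10, where the value should be x = -247.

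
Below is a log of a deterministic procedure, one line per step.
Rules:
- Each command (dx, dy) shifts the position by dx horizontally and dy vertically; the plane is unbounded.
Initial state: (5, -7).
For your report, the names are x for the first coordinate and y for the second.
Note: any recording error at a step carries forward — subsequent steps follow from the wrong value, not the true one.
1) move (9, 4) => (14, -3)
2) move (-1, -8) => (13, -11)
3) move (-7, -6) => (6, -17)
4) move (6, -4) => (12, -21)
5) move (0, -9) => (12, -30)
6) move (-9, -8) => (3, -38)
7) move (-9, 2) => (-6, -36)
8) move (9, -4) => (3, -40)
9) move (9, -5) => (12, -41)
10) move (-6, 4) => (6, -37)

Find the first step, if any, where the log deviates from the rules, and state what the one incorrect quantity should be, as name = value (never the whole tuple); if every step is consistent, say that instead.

step 9, y = -45

Step 1: x = 5 + (9) = 14, y = -7 + (4) = -3 — matches.
Step 2: x = 14 + (-1) = 13, y = -3 + (-8) = -11 — same as recorded.
Step 3: x = 13 + (-7) = 6, y = -11 + (-6) = -17 — agrees with the log.
Step 4: x = 6 + (6) = 12, y = -17 + (-4) = -21 — exactly as logged.
Step 5: x = 12 + (0) = 12, y = -21 + (-9) = -30 — agrees with the log.
Step 6: x = 12 + (-9) = 3, y = -30 + (-8) = -38 — consistent with the log.
Step 7: x = 3 + (-9) = -6, y = -38 + (2) = -36 — agrees with the log.
Step 8: x = -6 + (9) = 3, y = -36 + (-4) = -40 — checks out.
Step 9: x = 3 + (9) = 12, y = -40 + (-5) = -45 — the log disagrees here.
First deviation found at step 9; the corrected entry is y = -45.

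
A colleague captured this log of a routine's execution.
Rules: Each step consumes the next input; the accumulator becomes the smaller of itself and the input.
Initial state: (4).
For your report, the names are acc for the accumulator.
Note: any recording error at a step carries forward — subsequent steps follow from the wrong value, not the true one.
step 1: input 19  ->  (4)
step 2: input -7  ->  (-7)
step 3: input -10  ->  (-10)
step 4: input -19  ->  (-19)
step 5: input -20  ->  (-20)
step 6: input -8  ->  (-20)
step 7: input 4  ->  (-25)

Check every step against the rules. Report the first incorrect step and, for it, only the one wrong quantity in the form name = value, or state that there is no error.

step 1: acc = min(4, 19) = 4 -> agrees with the log
step 2: acc = min(4, -7) = -7 -> consistent with the log
step 3: acc = min(-7, -10) = -10 -> no discrepancy
step 4: acc = min(-10, -19) = -19 -> confirmed correct
step 5: acc = min(-19, -20) = -20 -> no discrepancy
step 6: acc = min(-20, -8) = -20 -> consistent with the log
step 7: acc = min(-20, 4) = -20 -> not what was recorded
Step 7 is the first one off; corrected, acc = -20.

step 7, acc = -20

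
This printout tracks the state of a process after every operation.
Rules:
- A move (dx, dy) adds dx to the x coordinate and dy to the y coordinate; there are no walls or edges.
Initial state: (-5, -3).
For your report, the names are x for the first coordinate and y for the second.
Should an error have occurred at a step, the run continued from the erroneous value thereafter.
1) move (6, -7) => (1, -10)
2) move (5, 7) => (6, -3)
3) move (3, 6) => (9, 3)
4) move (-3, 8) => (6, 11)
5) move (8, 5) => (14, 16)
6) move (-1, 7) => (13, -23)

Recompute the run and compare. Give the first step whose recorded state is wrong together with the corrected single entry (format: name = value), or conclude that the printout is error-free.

step 1: x = -5 + (6) = 1, y = -3 + (-7) = -10 -> same as recorded
step 2: x = 1 + (5) = 6, y = -10 + (7) = -3 -> exactly as logged
step 3: x = 6 + (3) = 9, y = -3 + (6) = 3 -> no discrepancy
step 4: x = 9 + (-3) = 6, y = 3 + (8) = 11 -> matches
step 5: x = 6 + (8) = 14, y = 11 + (5) = 16 -> verified
step 6: x = 14 + (-1) = 13, y = 16 + (7) = 23 -> the recorded entry deviates here
The audit stops at step 6: the recorded entry is wrong and should be y = 23.

step 6, y = 23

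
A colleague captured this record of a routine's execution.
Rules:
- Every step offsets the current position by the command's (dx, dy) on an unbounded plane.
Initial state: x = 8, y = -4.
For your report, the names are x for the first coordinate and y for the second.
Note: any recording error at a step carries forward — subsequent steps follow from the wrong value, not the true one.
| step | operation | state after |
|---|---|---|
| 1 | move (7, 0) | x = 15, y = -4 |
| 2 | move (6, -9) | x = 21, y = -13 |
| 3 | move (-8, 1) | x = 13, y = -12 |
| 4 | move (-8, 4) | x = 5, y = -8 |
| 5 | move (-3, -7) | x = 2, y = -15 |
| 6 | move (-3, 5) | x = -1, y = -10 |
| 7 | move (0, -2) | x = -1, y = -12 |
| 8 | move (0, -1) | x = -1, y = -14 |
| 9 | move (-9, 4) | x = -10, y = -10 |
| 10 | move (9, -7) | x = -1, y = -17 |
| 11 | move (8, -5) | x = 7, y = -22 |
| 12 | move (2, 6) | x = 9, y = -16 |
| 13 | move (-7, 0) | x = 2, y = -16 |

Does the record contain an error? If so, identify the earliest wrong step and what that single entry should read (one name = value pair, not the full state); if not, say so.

Recomputing the run from the initial state:
step 1: x = 15, y = -4
step 2: x = 21, y = -13
step 3: x = 13, y = -12
step 4: x = 5, y = -8
step 5: x = 2, y = -15
step 6: x = -1, y = -10
step 7: x = -1, y = -12
step 8: x = -1, y = -13
step 9: x = -10, y = -9
step 10: x = -1, y = -16
step 11: x = 7, y = -21
step 12: x = 9, y = -15
step 13: x = 2, y = -15
The first disagreement with the record is at step 8, where the value should be y = -13.

step 8, y = -13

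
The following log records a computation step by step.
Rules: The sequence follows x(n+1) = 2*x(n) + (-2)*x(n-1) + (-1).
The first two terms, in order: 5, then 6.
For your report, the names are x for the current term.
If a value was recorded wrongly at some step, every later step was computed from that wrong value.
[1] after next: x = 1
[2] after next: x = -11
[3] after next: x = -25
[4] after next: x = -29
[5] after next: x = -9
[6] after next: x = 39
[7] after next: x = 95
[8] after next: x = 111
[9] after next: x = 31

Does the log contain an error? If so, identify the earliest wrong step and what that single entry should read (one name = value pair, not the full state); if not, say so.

1. x = 2*(6) + (-2)*(5) + (-1) = 1 (in agreement)
2. x = 2*(1) + (-2)*(6) + (-1) = -11 (agrees with the log)
3. x = 2*(-11) + (-2)*(1) + (-1) = -25 (agrees with the log)
4. x = 2*(-25) + (-2)*(-11) + (-1) = -29 (same as recorded)
5. x = 2*(-29) + (-2)*(-25) + (-1) = -9 (checks out)
6. x = 2*(-9) + (-2)*(-29) + (-1) = 39 (confirmed correct)
7. x = 2*(39) + (-2)*(-9) + (-1) = 95 (exactly as logged)
8. x = 2*(95) + (-2)*(39) + (-1) = 111 (no discrepancy)
9. x = 2*(111) + (-2)*(95) + (-1) = 31 (same as recorded)
All steps check out; nothing to correct.

no error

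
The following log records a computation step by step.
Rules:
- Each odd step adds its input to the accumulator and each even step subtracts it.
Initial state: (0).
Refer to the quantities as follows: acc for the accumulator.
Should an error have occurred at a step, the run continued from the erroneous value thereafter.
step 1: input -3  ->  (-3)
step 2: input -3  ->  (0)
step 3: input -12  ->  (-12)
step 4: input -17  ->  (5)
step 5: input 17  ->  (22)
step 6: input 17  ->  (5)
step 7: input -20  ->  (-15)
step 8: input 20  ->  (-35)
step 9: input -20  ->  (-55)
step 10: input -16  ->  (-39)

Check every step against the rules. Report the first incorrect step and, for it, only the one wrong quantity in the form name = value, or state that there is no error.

Recomputing the run from the initial state:
step 1: acc = -3
step 2: acc = 0
step 3: acc = -12
step 4: acc = 5
step 5: acc = 22
step 6: acc = 5
step 7: acc = -15
step 8: acc = -35
step 9: acc = -55
step 10: acc = -39
This matches the log at every step.

no error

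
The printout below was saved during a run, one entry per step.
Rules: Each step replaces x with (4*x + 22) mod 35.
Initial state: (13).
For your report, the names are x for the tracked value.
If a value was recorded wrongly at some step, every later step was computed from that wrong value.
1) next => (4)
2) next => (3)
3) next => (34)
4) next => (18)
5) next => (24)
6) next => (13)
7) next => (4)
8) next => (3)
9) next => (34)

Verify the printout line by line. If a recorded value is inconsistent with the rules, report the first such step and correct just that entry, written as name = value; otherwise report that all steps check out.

Recomputing the run from the initial state:
step 1: x = 4
step 2: x = 3
step 3: x = 34
step 4: x = 18
step 5: x = 24
step 6: x = 13
step 7: x = 4
step 8: x = 3
step 9: x = 34
This matches the printout at every step.

no error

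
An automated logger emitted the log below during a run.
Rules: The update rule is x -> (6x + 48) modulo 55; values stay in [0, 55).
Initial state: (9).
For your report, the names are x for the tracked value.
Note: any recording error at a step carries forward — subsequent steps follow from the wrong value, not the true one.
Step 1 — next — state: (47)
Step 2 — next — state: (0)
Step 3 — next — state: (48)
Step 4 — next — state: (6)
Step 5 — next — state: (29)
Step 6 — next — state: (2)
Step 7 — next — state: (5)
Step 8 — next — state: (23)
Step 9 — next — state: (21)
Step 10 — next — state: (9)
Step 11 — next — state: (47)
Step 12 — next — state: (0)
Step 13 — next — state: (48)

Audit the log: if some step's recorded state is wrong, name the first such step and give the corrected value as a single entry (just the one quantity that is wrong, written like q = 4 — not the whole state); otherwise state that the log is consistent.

Recomputing the run from the initial state:
step 1: x = 47
step 2: x = 0
step 3: x = 48
step 4: x = 6
step 5: x = 29
step 6: x = 2
step 7: x = 5
step 8: x = 23
step 9: x = 21
step 10: x = 9
step 11: x = 47
step 12: x = 0
step 13: x = 48
This matches the log at every step.

no error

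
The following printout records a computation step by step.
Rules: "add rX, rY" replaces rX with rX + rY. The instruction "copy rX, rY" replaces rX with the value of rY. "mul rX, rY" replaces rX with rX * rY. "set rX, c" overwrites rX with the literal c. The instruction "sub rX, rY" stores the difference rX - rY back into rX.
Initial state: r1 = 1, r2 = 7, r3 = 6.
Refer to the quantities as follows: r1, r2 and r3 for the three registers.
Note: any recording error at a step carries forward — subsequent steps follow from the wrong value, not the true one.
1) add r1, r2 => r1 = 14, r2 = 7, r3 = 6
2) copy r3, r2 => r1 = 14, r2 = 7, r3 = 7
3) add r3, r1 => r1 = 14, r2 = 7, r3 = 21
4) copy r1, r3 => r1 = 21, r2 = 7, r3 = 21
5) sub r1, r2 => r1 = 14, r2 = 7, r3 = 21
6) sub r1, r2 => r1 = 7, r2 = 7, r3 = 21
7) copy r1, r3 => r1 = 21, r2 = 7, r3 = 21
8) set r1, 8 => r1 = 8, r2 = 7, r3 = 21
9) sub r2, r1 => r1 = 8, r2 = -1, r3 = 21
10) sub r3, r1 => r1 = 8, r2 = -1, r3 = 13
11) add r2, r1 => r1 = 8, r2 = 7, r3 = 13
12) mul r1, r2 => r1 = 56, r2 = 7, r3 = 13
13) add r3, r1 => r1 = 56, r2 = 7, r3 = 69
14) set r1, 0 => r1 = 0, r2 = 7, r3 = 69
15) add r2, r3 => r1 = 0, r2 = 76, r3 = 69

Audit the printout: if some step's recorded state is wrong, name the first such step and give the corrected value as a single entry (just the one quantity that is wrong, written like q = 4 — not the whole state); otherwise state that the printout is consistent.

Recomputing the run from the initial state:
step 1: r1 = 8, r2 = 7, r3 = 6
step 2: r1 = 8, r2 = 7, r3 = 7
step 3: r1 = 8, r2 = 7, r3 = 15
step 4: r1 = 15, r2 = 7, r3 = 15
step 5: r1 = 8, r2 = 7, r3 = 15
step 6: r1 = 1, r2 = 7, r3 = 15
step 7: r1 = 15, r2 = 7, r3 = 15
step 8: r1 = 8, r2 = 7, r3 = 15
step 9: r1 = 8, r2 = -1, r3 = 15
step 10: r1 = 8, r2 = -1, r3 = 7
step 11: r1 = 8, r2 = 7, r3 = 7
step 12: r1 = 56, r2 = 7, r3 = 7
step 13: r1 = 56, r2 = 7, r3 = 63
step 14: r1 = 0, r2 = 7, r3 = 63
step 15: r1 = 0, r2 = 70, r3 = 63
The first disagreement with the printout is at step 1, where the value should be r1 = 8.

step 1, r1 = 8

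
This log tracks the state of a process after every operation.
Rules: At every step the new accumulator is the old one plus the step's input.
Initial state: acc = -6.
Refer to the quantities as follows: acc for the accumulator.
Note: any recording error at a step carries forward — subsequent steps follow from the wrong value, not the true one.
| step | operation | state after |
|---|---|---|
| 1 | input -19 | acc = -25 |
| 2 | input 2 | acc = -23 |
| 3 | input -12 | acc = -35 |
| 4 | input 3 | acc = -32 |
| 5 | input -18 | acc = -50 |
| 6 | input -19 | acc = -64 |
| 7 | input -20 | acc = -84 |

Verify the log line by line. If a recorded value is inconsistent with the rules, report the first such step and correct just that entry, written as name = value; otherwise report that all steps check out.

step 6, acc = -69

1. acc = -6 + -19 = -25 (exactly as logged)
2. acc = -25 + 2 = -23 (same as recorded)
3. acc = -23 + -12 = -35 (checks out)
4. acc = -35 + 3 = -32 (exactly as logged)
5. acc = -32 + -18 = -50 (in agreement)
6. acc = -50 + -19 = -69 (the log has a different value)
Conclusion: step 6 carries the first error; the entry should be acc = -69.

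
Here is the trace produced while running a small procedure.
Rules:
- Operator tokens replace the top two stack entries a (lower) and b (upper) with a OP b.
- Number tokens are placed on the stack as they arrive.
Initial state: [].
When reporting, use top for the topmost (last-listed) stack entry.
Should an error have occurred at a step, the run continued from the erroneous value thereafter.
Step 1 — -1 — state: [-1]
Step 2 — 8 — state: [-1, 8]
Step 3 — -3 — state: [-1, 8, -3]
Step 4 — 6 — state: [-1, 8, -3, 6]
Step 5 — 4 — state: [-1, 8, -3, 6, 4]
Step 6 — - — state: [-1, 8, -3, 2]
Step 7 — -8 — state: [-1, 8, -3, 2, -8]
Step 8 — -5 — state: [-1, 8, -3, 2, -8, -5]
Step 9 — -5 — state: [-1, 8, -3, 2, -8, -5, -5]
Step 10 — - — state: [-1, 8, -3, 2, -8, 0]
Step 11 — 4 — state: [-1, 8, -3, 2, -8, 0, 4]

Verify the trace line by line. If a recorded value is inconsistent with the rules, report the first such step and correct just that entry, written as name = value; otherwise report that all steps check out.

no error

Step 1: push -1: top = -1 — agrees with the trace.
Step 2: push 8: top = 8 — checks out.
Step 3: push -3: top = -3 — exactly as logged.
Step 4: push 6: top = 6 — verified.
Step 5: push 4: top = 4 — verified.
Step 6: 6 - 4 = 2 — consistent with the trace.
Step 7: push -8: top = -8 — consistent with the trace.
Step 8: push -5: top = -5 — confirmed correct.
Step 9: push -5: top = -5 — confirmed correct.
Step 10: -5 - -5 = 0 — exactly as logged.
Step 11: push 4: top = 4 — no discrepancy.
Every step is consistent.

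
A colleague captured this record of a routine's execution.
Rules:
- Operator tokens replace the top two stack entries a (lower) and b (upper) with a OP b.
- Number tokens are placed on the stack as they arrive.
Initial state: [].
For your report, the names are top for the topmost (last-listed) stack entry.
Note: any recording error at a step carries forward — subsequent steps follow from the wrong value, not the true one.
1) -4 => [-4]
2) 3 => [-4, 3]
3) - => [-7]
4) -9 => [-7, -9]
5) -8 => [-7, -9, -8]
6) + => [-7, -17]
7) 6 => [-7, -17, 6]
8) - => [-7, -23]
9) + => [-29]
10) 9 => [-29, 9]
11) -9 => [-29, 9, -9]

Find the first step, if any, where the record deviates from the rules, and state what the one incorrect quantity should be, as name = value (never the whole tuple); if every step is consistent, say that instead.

Recomputing the run from the initial state:
step 1: [-4]
step 2: [-4, 3]
step 3: [-7]
step 4: [-7, -9]
step 5: [-7, -9, -8]
step 6: [-7, -17]
step 7: [-7, -17, 6]
step 8: [-7, -23]
step 9: [-30]
step 10: [-30, 9]
step 11: [-30, 9, -9]
The first disagreement with the record is at step 9, where the value should be top = -30.

step 9, top = -30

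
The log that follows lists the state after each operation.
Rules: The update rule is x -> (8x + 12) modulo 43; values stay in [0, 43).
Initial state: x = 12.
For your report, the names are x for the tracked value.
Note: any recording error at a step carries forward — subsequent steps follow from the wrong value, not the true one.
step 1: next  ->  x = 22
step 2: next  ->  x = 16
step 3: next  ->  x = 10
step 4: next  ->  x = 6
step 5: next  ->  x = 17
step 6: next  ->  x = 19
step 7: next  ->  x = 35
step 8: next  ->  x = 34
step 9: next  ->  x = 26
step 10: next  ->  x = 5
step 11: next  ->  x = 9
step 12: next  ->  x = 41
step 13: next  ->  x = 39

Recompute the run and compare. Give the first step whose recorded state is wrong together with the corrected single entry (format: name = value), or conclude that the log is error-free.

step 3, x = 11

Recomputing the run from the initial state:
step 1: x = 22
step 2: x = 16
step 3: x = 11
step 4: x = 14
step 5: x = 38
step 6: x = 15
step 7: x = 3
step 8: x = 36
step 9: x = 42
step 10: x = 4
step 11: x = 1
step 12: x = 20
step 13: x = 0
The first disagreement with the log is at step 3, where the value should be x = 11.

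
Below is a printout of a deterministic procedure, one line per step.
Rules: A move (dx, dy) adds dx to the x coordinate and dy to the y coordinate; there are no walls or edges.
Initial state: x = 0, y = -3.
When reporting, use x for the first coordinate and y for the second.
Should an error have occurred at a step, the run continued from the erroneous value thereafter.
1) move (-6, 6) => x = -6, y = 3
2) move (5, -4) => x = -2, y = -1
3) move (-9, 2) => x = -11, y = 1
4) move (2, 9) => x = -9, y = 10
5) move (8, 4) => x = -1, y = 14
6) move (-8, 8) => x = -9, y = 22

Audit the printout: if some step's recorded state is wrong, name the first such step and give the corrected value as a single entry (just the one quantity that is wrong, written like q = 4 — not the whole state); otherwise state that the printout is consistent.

step 2, x = -1

Recomputing the run from the initial state:
step 1: x = -6, y = 3
step 2: x = -1, y = -1
step 3: x = -10, y = 1
step 4: x = -8, y = 10
step 5: x = 0, y = 14
step 6: x = -8, y = 22
The first disagreement with the printout is at step 2, where the value should be x = -1.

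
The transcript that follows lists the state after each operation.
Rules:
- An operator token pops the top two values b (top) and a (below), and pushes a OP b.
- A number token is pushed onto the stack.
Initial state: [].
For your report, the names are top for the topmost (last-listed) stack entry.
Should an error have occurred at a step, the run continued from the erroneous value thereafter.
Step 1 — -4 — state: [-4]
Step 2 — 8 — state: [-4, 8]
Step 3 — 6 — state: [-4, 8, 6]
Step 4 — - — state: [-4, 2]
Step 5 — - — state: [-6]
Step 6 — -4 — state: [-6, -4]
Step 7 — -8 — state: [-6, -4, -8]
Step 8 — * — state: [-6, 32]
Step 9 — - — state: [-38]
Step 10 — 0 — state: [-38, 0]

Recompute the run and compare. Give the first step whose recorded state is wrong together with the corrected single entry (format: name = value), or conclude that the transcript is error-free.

no error

1. push -4: top = -4 (no discrepancy)
2. push 8: top = 8 (in agreement)
3. push 6: top = 6 (verified)
4. 8 - 6 = 2 (verified)
5. -4 - 2 = -6 (in agreement)
6. push -4: top = -4 (checks out)
7. push -8: top = -8 (exactly as logged)
8. -4 * -8 = 32 (verified)
9. -6 - 32 = -38 (confirmed correct)
10. push 0: top = 0 (agrees with the transcript)
Every step is consistent.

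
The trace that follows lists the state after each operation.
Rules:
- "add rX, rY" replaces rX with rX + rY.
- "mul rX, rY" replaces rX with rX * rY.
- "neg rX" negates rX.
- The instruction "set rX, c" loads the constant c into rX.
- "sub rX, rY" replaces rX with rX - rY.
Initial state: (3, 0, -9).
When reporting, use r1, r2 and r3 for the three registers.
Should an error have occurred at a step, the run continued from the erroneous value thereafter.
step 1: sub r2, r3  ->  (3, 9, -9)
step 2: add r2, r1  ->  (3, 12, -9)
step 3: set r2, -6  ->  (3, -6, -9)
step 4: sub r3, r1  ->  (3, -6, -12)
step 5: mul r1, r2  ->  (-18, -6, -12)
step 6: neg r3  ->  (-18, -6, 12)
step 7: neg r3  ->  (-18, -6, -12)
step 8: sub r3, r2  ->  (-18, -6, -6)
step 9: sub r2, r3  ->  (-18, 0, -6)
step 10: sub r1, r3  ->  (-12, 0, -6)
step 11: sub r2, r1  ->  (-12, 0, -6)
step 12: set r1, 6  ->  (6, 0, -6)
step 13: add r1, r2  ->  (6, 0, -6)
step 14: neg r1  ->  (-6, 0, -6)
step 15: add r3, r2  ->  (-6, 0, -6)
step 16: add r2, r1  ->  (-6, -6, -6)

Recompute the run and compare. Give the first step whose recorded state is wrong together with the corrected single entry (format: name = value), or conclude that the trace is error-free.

step 11, r2 = 12

Step 1: r2 = 0 - -9 = 9 — exactly as logged.
Step 2: r2 = 9 + 3 = 12 — verified.
Step 3: r2 = -6 — exactly as logged.
Step 4: r3 = -9 - 3 = -12 — verified.
Step 5: r1 = 3 * -6 = -18 — no discrepancy.
Step 6: r3 = -(-12) = 12 — same as recorded.
Step 7: r3 = -(12) = -12 — consistent with the trace.
Step 8: r3 = -12 - -6 = -6 — matches.
Step 9: r2 = -6 - -6 = 0 — same as recorded.
Step 10: r1 = -18 - -6 = -12 — same as recorded.
Step 11: r2 = 0 - -12 = 12 — the trace has a different value.
That makes step 11 the first incorrect line — r2 = 12 is what it should show.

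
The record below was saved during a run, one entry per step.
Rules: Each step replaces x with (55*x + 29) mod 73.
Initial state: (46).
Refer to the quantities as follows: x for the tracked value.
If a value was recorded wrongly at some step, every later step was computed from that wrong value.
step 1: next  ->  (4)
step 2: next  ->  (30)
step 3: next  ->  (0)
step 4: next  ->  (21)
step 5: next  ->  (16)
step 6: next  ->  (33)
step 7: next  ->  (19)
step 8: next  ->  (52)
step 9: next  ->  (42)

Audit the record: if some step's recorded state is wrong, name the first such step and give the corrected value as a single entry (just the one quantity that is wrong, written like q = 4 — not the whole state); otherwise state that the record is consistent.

Step 1: x = (55*46 + 29) mod 73 = 4 — matches.
Step 2: x = (55*4 + 29) mod 73 = 30 — verified.
Step 3: x = (55*30 + 29) mod 73 = 0 — no discrepancy.
Step 4: x = (55*0 + 29) mod 73 = 29 — this is not what the record shows.
The audit stops at step 4: the recorded entry is wrong and should be x = 29.

step 4, x = 29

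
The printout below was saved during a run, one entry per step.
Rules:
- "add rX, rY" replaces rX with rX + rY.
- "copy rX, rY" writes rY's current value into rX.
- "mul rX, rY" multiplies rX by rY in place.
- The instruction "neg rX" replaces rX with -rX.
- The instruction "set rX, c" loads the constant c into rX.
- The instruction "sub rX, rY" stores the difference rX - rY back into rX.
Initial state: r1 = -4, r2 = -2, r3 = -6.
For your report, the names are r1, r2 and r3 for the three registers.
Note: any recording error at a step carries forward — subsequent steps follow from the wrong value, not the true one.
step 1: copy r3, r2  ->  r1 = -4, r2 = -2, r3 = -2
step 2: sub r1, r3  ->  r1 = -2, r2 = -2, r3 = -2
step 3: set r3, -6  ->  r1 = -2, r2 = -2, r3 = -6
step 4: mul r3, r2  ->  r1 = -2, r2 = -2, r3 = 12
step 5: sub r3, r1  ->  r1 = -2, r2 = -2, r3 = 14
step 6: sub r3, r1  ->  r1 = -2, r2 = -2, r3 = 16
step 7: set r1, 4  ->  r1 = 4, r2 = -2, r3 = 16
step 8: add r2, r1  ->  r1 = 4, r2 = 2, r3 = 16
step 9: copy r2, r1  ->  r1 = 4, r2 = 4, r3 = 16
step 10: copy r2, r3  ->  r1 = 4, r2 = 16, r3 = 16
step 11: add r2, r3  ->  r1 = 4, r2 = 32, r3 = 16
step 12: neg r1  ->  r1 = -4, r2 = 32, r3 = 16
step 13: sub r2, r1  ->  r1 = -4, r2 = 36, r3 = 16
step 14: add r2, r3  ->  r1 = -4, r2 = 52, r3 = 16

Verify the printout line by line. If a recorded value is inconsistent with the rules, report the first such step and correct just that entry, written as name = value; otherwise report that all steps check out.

no error

Recomputing the run from the initial state:
step 1: r1 = -4, r2 = -2, r3 = -2
step 2: r1 = -2, r2 = -2, r3 = -2
step 3: r1 = -2, r2 = -2, r3 = -6
step 4: r1 = -2, r2 = -2, r3 = 12
step 5: r1 = -2, r2 = -2, r3 = 14
step 6: r1 = -2, r2 = -2, r3 = 16
step 7: r1 = 4, r2 = -2, r3 = 16
step 8: r1 = 4, r2 = 2, r3 = 16
step 9: r1 = 4, r2 = 4, r3 = 16
step 10: r1 = 4, r2 = 16, r3 = 16
step 11: r1 = 4, r2 = 32, r3 = 16
step 12: r1 = -4, r2 = 32, r3 = 16
step 13: r1 = -4, r2 = 36, r3 = 16
step 14: r1 = -4, r2 = 52, r3 = 16
This matches the printout at every step.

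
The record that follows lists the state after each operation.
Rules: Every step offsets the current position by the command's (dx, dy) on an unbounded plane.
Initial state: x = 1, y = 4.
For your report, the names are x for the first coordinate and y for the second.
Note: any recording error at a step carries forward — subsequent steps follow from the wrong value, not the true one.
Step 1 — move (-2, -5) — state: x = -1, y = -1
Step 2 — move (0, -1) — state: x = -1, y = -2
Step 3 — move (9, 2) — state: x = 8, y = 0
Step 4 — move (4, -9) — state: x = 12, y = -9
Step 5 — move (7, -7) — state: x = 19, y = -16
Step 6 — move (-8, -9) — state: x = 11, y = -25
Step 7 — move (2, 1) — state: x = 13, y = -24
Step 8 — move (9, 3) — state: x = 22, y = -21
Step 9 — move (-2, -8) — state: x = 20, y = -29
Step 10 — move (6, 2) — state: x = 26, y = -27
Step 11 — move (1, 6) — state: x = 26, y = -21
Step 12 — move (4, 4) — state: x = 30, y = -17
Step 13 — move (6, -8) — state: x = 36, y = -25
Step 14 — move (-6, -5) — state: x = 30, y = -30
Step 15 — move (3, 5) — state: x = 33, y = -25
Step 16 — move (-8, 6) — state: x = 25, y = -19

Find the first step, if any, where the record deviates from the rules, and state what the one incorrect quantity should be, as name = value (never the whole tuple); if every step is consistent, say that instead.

step 11, x = 27

Step 1: x = 1 + (-2) = -1, y = 4 + (-5) = -1 — consistent with the record.
Step 2: x = -1 + (0) = -1, y = -1 + (-1) = -2 — in agreement.
Step 3: x = -1 + (9) = 8, y = -2 + (2) = 0 — confirmed correct.
Step 4: x = 8 + (4) = 12, y = 0 + (-9) = -9 — confirmed correct.
Step 5: x = 12 + (7) = 19, y = -9 + (-7) = -16 — confirmed correct.
Step 6: x = 19 + (-8) = 11, y = -16 + (-9) = -25 — exactly as logged.
Step 7: x = 11 + (2) = 13, y = -25 + (1) = -24 — no discrepancy.
Step 8: x = 13 + (9) = 22, y = -24 + (3) = -21 — no discrepancy.
Step 9: x = 22 + (-2) = 20, y = -21 + (-8) = -29 — confirmed correct.
Step 10: x = 20 + (6) = 26, y = -29 + (2) = -27 — confirmed correct.
Step 11: x = 26 + (1) = 27, y = -27 + (6) = -21 — the recorded entry deviates here.
Step 11 is the first one off; corrected, x = 27.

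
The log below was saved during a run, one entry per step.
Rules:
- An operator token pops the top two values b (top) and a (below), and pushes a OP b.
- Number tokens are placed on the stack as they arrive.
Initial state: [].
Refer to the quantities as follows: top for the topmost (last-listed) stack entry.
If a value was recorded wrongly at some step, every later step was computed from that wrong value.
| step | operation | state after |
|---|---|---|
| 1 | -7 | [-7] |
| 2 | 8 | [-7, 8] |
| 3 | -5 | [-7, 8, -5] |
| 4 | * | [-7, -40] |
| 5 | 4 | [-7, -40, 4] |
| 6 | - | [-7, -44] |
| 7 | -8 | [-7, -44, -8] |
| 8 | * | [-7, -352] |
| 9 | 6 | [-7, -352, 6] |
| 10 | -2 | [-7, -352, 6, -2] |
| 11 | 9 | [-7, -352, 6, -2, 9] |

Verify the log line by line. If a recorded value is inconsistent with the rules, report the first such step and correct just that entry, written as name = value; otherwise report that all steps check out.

1. push -7: top = -7 (verified)
2. push 8: top = 8 (exactly as logged)
3. push -5: top = -5 (exactly as logged)
4. 8 * -5 = -40 (in agreement)
5. push 4: top = 4 (verified)
6. -40 - 4 = -44 (in agreement)
7. push -8: top = -8 (matches)
8. -44 * -8 = 352 (not what was recorded)
So the first discrepancy is step 8, where the right value is top = 352.

step 8, top = 352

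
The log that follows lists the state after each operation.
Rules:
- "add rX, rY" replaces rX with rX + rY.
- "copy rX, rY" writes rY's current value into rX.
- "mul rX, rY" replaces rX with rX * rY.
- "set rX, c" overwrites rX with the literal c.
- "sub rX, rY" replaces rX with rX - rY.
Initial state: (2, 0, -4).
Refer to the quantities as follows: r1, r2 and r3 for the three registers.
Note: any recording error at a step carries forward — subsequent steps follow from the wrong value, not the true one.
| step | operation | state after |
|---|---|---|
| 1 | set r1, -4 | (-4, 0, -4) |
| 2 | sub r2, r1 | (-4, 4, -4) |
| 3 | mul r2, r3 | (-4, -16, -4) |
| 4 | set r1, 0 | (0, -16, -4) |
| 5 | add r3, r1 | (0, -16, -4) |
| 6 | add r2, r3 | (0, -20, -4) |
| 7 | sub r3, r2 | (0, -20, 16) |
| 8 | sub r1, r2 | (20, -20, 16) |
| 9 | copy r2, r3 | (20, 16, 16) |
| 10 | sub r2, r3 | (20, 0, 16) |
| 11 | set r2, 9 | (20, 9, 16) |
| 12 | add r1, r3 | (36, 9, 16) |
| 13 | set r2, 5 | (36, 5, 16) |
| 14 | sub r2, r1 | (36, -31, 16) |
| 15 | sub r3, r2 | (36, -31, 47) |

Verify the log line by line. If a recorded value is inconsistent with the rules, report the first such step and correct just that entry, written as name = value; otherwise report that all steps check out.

no error

Step 1: r1 = -4 — matches.
Step 2: r2 = 0 - -4 = 4 — same as recorded.
Step 3: r2 = 4 * -4 = -16 — matches.
Step 4: r1 = 0 — exactly as logged.
Step 5: r3 = -4 + 0 = -4 — same as recorded.
Step 6: r2 = -16 + -4 = -20 — checks out.
Step 7: r3 = -4 - -20 = 16 — consistent with the log.
Step 8: r1 = 0 - -20 = 20 — consistent with the log.
Step 9: r2 = 16 — checks out.
Step 10: r2 = 16 - 16 = 0 — no discrepancy.
Step 11: r2 = 9 — matches.
Step 12: r1 = 20 + 16 = 36 — no discrepancy.
Step 13: r2 = 5 — agrees with the log.
Step 14: r2 = 5 - 36 = -31 — agrees with the log.
Step 15: r3 = 16 - -31 = 47 — verified.
The whole run recomputes cleanly — no discrepancies.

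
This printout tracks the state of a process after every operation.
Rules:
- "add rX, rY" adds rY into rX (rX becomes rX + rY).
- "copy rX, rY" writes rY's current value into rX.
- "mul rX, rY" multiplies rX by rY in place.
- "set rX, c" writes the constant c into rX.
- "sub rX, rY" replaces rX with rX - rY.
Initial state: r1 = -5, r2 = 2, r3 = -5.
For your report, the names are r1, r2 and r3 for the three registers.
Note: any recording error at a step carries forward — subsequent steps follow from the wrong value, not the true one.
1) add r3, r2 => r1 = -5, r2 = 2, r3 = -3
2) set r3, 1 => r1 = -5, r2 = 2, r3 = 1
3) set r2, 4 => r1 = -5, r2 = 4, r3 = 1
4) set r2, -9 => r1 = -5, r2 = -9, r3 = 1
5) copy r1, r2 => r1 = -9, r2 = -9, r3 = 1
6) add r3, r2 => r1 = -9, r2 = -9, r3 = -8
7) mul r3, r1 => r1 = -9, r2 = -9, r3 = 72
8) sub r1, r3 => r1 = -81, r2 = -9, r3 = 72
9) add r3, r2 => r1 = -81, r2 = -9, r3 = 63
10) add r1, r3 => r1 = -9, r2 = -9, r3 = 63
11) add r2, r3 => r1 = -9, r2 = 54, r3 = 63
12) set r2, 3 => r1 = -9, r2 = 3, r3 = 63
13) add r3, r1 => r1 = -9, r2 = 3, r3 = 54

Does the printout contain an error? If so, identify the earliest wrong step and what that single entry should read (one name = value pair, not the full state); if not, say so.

step 10, r1 = -18

Step 1: r3 = -5 + 2 = -3 — agrees with the printout.
Step 2: r3 = 1 — no discrepancy.
Step 3: r2 = 4 — same as recorded.
Step 4: r2 = -9 — same as recorded.
Step 5: r1 = -9 — agrees with the printout.
Step 6: r3 = 1 + -9 = -8 — consistent with the printout.
Step 7: r3 = -8 * -9 = 72 — exactly as logged.
Step 8: r1 = -9 - 72 = -81 — same as recorded.
Step 9: r3 = 72 + -9 = 63 — exactly as logged.
Step 10: r1 = -81 + 63 = -18 — not what was recorded.
The earliest wrong entry is at step 10: it should read r1 = -18.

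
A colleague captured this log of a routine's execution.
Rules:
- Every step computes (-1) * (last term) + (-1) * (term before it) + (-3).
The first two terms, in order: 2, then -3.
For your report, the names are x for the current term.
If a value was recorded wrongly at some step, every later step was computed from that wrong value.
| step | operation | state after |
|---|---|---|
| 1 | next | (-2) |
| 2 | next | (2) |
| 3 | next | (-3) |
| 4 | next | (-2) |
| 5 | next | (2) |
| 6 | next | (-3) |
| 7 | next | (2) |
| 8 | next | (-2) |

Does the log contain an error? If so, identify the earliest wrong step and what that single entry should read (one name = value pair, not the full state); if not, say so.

step 7, x = -2

step 1: x = -1*(-3) + (-1)*(2) + (-3) = -2 -> matches
step 2: x = -1*(-2) + (-1)*(-3) + (-3) = 2 -> same as recorded
step 3: x = -1*(2) + (-1)*(-2) + (-3) = -3 -> consistent with the log
step 4: x = -1*(-3) + (-1)*(2) + (-3) = -2 -> in agreement
step 5: x = -1*(-2) + (-1)*(-3) + (-3) = 2 -> matches
step 6: x = -1*(2) + (-1)*(-2) + (-3) = -3 -> in agreement
step 7: x = -1*(-3) + (-1)*(2) + (-3) = -2 -> this is not what the log shows
So the first discrepancy is step 7, where the right value is x = -2.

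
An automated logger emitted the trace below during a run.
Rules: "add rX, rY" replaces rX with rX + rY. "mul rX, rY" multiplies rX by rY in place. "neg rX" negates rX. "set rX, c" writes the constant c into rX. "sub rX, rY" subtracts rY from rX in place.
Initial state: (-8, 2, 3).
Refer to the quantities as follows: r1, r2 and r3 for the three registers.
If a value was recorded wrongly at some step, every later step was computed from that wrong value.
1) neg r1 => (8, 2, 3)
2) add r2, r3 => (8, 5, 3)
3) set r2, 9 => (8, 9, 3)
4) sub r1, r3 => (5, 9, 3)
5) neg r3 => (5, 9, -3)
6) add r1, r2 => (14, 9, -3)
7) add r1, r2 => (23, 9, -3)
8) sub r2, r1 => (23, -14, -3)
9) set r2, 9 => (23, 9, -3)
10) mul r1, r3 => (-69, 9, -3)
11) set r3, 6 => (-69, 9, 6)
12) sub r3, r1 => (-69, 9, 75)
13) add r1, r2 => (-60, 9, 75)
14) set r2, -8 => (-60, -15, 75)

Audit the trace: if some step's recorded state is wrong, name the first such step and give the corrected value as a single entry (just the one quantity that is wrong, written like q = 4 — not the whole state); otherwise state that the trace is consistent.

Recomputing the run from the initial state:
step 1: r1 = 8, r2 = 2, r3 = 3
step 2: r1 = 8, r2 = 5, r3 = 3
step 3: r1 = 8, r2 = 9, r3 = 3
step 4: r1 = 5, r2 = 9, r3 = 3
step 5: r1 = 5, r2 = 9, r3 = -3
step 6: r1 = 14, r2 = 9, r3 = -3
step 7: r1 = 23, r2 = 9, r3 = -3
step 8: r1 = 23, r2 = -14, r3 = -3
step 9: r1 = 23, r2 = 9, r3 = -3
step 10: r1 = -69, r2 = 9, r3 = -3
step 11: r1 = -69, r2 = 9, r3 = 6
step 12: r1 = -69, r2 = 9, r3 = 75
step 13: r1 = -60, r2 = 9, r3 = 75
step 14: r1 = -60, r2 = -8, r3 = 75
The first disagreement with the trace is at step 14, where the value should be r2 = -8.

step 14, r2 = -8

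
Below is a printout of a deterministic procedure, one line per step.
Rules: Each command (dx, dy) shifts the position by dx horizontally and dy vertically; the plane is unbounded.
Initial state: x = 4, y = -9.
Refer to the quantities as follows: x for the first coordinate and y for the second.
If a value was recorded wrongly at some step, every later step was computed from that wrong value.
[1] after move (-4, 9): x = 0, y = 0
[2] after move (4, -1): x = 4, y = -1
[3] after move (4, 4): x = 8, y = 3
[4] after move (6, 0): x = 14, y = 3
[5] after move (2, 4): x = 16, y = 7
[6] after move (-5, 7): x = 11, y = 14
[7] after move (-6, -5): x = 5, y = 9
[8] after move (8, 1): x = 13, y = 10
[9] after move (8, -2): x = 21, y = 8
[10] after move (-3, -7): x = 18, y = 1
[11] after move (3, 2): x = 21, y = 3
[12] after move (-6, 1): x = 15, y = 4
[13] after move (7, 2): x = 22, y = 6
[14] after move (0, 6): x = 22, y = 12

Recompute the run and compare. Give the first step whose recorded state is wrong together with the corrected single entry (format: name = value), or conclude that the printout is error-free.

1. x = 4 + (-4) = 0, y = -9 + (9) = 0 (in agreement)
2. x = 0 + (4) = 4, y = 0 + (-1) = -1 (no discrepancy)
3. x = 4 + (4) = 8, y = -1 + (4) = 3 (verified)
4. x = 8 + (6) = 14, y = 3 + (0) = 3 (consistent with the printout)
5. x = 14 + (2) = 16, y = 3 + (4) = 7 (consistent with the printout)
6. x = 16 + (-5) = 11, y = 7 + (7) = 14 (agrees with the printout)
7. x = 11 + (-6) = 5, y = 14 + (-5) = 9 (checks out)
8. x = 5 + (8) = 13, y = 9 + (1) = 10 (no discrepancy)
9. x = 13 + (8) = 21, y = 10 + (-2) = 8 (verified)
10. x = 21 + (-3) = 18, y = 8 + (-7) = 1 (consistent with the printout)
11. x = 18 + (3) = 21, y = 1 + (2) = 3 (exactly as logged)
12. x = 21 + (-6) = 15, y = 3 + (1) = 4 (agrees with the printout)
13. x = 15 + (7) = 22, y = 4 + (2) = 6 (verified)
14. x = 22 + (0) = 22, y = 6 + (6) = 12 (no discrepancy)
All steps check out; nothing to correct.

no error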